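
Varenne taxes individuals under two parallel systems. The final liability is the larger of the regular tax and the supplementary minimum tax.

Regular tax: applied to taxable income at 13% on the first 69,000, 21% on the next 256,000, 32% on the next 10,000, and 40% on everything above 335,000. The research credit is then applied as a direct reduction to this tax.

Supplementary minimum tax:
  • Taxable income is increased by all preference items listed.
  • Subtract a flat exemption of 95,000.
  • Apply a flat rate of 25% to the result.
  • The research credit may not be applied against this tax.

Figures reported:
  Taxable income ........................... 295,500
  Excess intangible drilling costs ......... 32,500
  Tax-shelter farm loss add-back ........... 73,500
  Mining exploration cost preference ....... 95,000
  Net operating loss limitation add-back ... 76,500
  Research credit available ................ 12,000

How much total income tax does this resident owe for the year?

119,500

Supplementary minimum tax:
  Adjusted income: 295,500 + 32,500 + 73,500 + 95,000 + 76,500 = 573,000
  Less exemption 95,000 → base 478,000
  478,000 × 25% = 119,500

Regular tax:
  69,000 × 13% = 8,970
  226,500 × 21% = 47,565
  → 56,535
  Less research credit 12,000 → 44,535

119,500 > 44,535, so the supplementary minimum tax is the binding amount.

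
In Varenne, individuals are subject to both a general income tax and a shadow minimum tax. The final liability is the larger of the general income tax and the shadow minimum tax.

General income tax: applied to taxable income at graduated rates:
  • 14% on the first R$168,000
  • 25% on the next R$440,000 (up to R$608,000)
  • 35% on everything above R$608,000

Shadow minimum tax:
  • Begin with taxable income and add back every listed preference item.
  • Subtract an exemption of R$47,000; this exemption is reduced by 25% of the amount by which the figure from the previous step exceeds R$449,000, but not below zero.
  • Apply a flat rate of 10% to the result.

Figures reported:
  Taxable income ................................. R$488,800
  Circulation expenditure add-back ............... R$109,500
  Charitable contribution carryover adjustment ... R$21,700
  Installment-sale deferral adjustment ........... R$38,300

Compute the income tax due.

R$103,720

General income tax:
  R$168,000 × 14% = R$23,520
  R$320,800 × 25% = R$80,200
  → R$103,720

Shadow minimum tax:
  Adjusted income: R$488,800 + R$109,500 + R$21,700 + R$38,300 = R$658,300
  Exemption: 25% × (R$658,300 − R$449,000) = R$52,325 ≥ R$47,000, so the exemption is fully phased out
  Base: R$658,300 − R$0 = R$658,300
  R$658,300 × 10% = R$65,830

R$103,720 > R$65,830, so the general income tax governs.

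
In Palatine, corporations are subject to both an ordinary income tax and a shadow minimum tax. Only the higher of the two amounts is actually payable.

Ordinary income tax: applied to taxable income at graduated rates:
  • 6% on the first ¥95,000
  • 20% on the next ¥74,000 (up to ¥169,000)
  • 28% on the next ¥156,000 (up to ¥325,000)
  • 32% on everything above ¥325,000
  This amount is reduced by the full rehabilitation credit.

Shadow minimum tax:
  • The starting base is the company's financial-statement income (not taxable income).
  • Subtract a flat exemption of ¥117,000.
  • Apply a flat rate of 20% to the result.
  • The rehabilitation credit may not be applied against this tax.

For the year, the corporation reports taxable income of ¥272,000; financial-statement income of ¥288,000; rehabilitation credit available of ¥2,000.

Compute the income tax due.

Ordinary income tax:
  ¥95,000 × 6% = ¥5,700
  ¥74,000 × 20% = ¥14,800
  ¥103,000 × 28% = ¥28,840
  → ¥49,340
  Less rehabilitation credit ¥2,000 → ¥47,340

Shadow minimum tax:
  Base (financial-statement income): ¥288,000
  Less exemption ¥117,000 → base ¥171,000
  ¥171,000 × 20% = ¥34,200

¥47,340 > ¥34,200, so the ordinary income tax governs.

¥47,340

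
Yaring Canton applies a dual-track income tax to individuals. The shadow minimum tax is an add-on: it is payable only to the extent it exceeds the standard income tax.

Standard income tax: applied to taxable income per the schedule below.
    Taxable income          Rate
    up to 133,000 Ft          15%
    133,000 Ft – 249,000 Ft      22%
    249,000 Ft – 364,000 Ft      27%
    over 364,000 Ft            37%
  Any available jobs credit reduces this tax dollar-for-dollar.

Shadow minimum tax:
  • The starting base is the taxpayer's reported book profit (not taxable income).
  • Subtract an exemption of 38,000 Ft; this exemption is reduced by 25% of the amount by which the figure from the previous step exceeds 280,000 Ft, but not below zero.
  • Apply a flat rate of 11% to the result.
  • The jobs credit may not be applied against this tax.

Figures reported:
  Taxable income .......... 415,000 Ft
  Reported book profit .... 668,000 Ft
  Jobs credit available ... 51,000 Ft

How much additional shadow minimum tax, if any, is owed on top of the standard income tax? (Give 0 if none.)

Shadow minimum tax:
  Base (reported book profit): 668,000 Ft
  Exemption: 25% × (668,000 Ft − 280,000 Ft) = 97,000 Ft ≥ 38,000 Ft, so the exemption is fully phased out
  Base: 668,000 Ft − 0 Ft = 668,000 Ft
  668,000 Ft × 11% = 73,480 Ft

Standard income tax:
  133,000 Ft × 15% = 19,950 Ft
  116,000 Ft × 22% = 25,520 Ft
  115,000 Ft × 27% = 31,050 Ft
  51,000 Ft × 37% = 18,870 Ft
  → 95,390 Ft
  Less jobs credit 51,000 Ft → 44,390 Ft

Excess of shadow minimum tax over standard income tax: 73,480 Ft − 44,390 Ft = 29,090 Ft.

29,090 Ft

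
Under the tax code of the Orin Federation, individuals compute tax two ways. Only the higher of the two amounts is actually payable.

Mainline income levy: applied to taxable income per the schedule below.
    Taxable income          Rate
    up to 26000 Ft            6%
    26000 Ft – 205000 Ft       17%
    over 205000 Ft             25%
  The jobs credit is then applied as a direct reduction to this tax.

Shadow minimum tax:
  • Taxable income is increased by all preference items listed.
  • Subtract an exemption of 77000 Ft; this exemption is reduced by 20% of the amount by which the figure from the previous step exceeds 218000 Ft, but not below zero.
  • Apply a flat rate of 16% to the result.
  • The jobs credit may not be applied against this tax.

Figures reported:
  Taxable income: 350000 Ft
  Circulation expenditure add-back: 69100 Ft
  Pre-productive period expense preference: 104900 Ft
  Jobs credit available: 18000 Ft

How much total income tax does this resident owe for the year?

Mainline income levy:
  26000 Ft × 6% = 1560 Ft
  179000 Ft × 17% = 30430 Ft
  145000 Ft × 25% = 36250 Ft
  → 68240 Ft
  Less jobs credit 18000 Ft → 50240 Ft

Shadow minimum tax:
  Adjusted income: 350000 Ft + 69100 Ft + 104900 Ft = 524000 Ft
  Exemption: 77000 Ft − 20% × (524000 Ft − 218000 Ft) = 77000 Ft − 61200 Ft = 15800 Ft
  Base: 524000 Ft − 15800 Ft = 508200 Ft
  508200 Ft × 16% = 81312 Ft

81312 Ft > 50240 Ft, so the shadow minimum tax is the binding amount.

81312 Ft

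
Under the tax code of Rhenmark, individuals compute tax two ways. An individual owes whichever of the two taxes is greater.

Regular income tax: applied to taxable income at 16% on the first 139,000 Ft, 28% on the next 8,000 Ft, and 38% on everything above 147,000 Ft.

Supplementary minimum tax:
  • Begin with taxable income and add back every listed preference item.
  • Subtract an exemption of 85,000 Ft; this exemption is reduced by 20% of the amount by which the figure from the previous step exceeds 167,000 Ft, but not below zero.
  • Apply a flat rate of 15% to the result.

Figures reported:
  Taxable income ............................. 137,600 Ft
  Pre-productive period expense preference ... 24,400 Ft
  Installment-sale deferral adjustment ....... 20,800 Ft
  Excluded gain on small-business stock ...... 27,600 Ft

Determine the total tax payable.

22,016 Ft

Regular income tax:
  137,600 Ft × 16% = 22,016 Ft

Supplementary minimum tax:
  Adjusted income: 137,600 Ft + 24,400 Ft + 20,800 Ft + 27,600 Ft = 210,400 Ft
  Exemption: 85,000 Ft − 20% × (210,400 Ft − 167,000 Ft) = 85,000 Ft − 8,680 Ft = 76,320 Ft
  Base: 210,400 Ft − 76,320 Ft = 134,080 Ft
  134,080 Ft × 15% = 20,112 Ft

22,016 Ft > 20,112 Ft, so the regular income tax governs.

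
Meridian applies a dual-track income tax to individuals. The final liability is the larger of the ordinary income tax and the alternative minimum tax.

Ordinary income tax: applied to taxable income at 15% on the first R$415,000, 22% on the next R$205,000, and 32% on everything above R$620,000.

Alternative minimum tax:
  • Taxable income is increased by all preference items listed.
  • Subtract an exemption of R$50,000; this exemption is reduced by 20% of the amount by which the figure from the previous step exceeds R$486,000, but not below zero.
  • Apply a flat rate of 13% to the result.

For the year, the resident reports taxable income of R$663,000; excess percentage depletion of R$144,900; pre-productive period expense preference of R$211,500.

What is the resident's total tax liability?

R$132,522

Alternative minimum tax:
  Adjusted income: R$663,000 + R$144,900 + R$211,500 = R$1,019,400
  Exemption: 20% × (R$1,019,400 − R$486,000) = R$106,680 ≥ R$50,000, so the exemption is fully phased out
  Base: R$1,019,400 − R$0 = R$1,019,400
  R$1,019,400 × 13% = R$132,522

Ordinary income tax:
  R$415,000 × 15% = R$62,250
  R$205,000 × 22% = R$45,100
  R$43,000 × 32% = R$13,760
  → R$121,110

R$132,522 > R$121,110, so the alternative minimum tax is the binding amount.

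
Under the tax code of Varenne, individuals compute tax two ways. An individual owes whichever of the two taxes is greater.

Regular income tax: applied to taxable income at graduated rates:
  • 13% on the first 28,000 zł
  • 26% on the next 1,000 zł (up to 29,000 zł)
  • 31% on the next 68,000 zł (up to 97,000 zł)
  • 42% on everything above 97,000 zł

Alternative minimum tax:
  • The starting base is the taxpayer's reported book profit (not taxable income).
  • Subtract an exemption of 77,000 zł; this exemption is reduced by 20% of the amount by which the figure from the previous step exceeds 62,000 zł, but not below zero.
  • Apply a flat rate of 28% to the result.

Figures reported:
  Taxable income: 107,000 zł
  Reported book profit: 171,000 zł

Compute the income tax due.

32,424 zł

Alternative minimum tax:
  Base (reported book profit): 171,000 zł
  Exemption: 77,000 zł − 20% × (171,000 zł − 62,000 zł) = 77,000 zł − 21,800 zł = 55,200 zł
  Base: 171,000 zł − 55,200 zł = 115,800 zł
  115,800 zł × 28% = 32,424 zł

Regular income tax:
  28,000 zł × 13% = 3,640 zł
  1,000 zł × 26% = 260 zł
  68,000 zł × 31% = 21,080 zł
  10,000 zł × 42% = 4,200 zł
  → 29,180 zł

32,424 zł > 29,180 zł, so the alternative minimum tax is the binding amount.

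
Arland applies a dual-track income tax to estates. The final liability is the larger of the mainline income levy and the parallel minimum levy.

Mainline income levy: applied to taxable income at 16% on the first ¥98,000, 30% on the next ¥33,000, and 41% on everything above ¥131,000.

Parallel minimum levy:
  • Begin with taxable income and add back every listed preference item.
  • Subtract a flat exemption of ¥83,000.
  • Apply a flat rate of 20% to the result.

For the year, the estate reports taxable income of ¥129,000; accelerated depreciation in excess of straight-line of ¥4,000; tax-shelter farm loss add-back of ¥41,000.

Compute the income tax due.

Parallel minimum levy:
  Adjusted income: ¥129,000 + ¥4,000 + ¥41,000 = ¥174,000
  Less exemption ¥83,000 → base ¥91,000
  ¥91,000 × 20% = ¥18,200

Mainline income levy:
  ¥98,000 × 16% = ¥15,680
  ¥31,000 × 30% = ¥9,300
  → ¥24,980

¥24,980 > ¥18,200, so the mainline income levy governs.

¥24,980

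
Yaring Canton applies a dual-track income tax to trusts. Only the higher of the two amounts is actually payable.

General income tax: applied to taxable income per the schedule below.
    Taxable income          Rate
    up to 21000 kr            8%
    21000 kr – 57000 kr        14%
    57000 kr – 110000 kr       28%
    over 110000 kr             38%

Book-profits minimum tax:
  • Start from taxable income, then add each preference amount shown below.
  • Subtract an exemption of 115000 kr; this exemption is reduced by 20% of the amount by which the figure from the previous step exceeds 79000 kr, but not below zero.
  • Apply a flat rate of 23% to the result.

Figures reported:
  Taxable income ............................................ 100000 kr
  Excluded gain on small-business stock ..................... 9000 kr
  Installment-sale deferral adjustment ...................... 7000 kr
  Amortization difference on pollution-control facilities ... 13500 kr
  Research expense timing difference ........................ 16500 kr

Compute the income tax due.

18760 kr

Book-profits minimum tax:
  Adjusted income: 100000 kr + 9000 kr + 7000 kr + 13500 kr + 16500 kr = 146000 kr
  Exemption: 115000 kr − 20% × (146000 kr − 79000 kr) = 115000 kr − 13400 kr = 101600 kr
  Base: 146000 kr − 101600 kr = 44400 kr
  44400 kr × 23% = 10212 kr

General income tax:
  21000 kr × 8% = 1680 kr
  36000 kr × 14% = 5040 kr
  43000 kr × 28% = 12040 kr
  → 18760 kr

18760 kr > 10212 kr, so the general income tax governs.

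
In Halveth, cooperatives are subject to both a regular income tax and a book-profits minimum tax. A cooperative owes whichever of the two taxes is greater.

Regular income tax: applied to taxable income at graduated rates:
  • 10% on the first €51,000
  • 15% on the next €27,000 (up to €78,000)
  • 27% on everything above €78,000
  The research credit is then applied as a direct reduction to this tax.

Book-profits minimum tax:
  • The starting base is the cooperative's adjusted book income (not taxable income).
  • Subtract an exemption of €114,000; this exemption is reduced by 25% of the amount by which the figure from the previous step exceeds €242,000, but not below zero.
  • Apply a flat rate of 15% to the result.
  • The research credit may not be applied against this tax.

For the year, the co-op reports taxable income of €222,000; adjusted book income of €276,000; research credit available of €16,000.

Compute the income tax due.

€32,030

Regular income tax:
  €51,000 × 10% = €5,100
  €27,000 × 15% = €4,050
  €144,000 × 27% = €38,880
  → €48,030
  Less research credit €16,000 → €32,030

Book-profits minimum tax:
  Base (adjusted book income): €276,000
  Exemption: €114,000 − 25% × (€276,000 − €242,000) = €114,000 − €8,500 = €105,500
  Base: €276,000 − €105,500 = €170,500
  €170,500 × 15% = €25,575

€32,030 > €25,575, so the regular income tax governs.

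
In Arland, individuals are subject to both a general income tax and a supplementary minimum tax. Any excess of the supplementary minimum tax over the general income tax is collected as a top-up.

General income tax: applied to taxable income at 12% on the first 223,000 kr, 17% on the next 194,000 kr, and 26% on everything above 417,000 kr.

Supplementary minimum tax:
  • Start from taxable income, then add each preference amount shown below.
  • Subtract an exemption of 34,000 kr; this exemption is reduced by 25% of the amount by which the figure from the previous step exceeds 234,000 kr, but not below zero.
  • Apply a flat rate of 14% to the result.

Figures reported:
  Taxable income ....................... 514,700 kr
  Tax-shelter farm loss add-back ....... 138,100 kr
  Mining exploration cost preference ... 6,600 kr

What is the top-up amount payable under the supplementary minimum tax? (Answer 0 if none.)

7,174 kr

Supplementary minimum tax:
  Adjusted income: 514,700 kr + 138,100 kr + 6,600 kr = 659,400 kr
  Exemption: 25% × (659,400 kr − 234,000 kr) = 106,350 kr ≥ 34,000 kr, so the exemption is fully phased out
  Base: 659,400 kr − 0 kr = 659,400 kr
  659,400 kr × 14% = 92,316 kr

General income tax:
  223,000 kr × 12% = 26,760 kr
  194,000 kr × 17% = 32,980 kr
  97,700 kr × 26% = 25,402 kr
  → 85,142 kr

Excess of supplementary minimum tax over general income tax: 92,316 kr − 85,142 kr = 7,174 kr.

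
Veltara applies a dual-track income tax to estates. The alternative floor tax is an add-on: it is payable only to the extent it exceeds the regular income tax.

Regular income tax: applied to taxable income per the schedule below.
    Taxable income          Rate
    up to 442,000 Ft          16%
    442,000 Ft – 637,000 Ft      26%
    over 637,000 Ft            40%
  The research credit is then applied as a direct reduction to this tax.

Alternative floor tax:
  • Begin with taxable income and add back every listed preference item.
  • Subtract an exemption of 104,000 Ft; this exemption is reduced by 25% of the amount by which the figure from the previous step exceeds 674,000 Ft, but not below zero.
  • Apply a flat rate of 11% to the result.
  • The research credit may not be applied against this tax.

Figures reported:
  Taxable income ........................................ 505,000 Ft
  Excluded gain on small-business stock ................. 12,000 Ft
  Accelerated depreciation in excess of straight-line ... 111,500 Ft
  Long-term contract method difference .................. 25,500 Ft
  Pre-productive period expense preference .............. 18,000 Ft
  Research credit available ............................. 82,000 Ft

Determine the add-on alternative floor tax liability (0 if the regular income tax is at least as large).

Regular income tax:
  442,000 Ft × 16% = 70,720 Ft
  63,000 Ft × 26% = 16,380 Ft
  → 87,100 Ft
  Less research credit 82,000 Ft → 5,100 Ft

Alternative floor tax:
  Adjusted income: 505,000 Ft + 12,000 Ft + 111,500 Ft + 25,500 Ft + 18,000 Ft = 672,000 Ft
  Exemption: 672,000 Ft ≤ 674,000 Ft, so full 104,000 Ft applies
  Base: 672,000 Ft − 104,000 Ft = 568,000 Ft
  568,000 Ft × 11% = 62,480 Ft

Excess of alternative floor tax over regular income tax: 62,480 Ft − 5,100 Ft = 57,380 Ft.

57,380 Ft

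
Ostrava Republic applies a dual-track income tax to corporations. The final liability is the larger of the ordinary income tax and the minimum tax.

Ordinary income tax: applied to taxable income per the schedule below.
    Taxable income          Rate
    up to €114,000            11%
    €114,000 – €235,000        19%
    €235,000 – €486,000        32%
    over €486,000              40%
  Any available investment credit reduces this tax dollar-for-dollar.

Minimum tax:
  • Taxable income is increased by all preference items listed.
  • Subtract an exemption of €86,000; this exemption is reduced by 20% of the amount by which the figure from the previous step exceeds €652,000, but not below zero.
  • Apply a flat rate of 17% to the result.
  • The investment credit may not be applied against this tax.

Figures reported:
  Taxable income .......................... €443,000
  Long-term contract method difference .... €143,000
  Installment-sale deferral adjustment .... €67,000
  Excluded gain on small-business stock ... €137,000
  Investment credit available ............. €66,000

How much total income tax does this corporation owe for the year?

€124,372

Minimum tax:
  Adjusted income: €443,000 + €143,000 + €67,000 + €137,000 = €790,000
  Exemption: €86,000 − 20% × (€790,000 − €652,000) = €86,000 − €27,600 = €58,400
  Base: €790,000 − €58,400 = €731,600
  €731,600 × 17% = €124,372

Ordinary income tax:
  €114,000 × 11% = €12,540
  €121,000 × 19% = €22,990
  €208,000 × 32% = €66,560
  → €102,090
  Less investment credit €66,000 → €36,090

€124,372 > €36,090, so the minimum tax is the binding amount.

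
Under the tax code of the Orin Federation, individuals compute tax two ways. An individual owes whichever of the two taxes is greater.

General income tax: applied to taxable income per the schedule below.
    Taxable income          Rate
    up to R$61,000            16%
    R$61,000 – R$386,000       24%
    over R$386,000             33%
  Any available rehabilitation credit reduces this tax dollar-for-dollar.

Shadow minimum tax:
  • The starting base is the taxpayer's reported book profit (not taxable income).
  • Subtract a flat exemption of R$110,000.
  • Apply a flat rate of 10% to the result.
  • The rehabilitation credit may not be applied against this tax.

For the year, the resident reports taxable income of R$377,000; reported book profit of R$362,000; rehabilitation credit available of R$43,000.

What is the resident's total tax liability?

General income tax:
  R$61,000 × 16% = R$9,760
  R$316,000 × 24% = R$75,840
  → R$85,600
  Less rehabilitation credit R$43,000 → R$42,600

Shadow minimum tax:
  Base (reported book profit): R$362,000
  Less exemption R$110,000 → base R$252,000
  R$252,000 × 10% = R$25,200

R$42,600 > R$25,200, so the general income tax governs.

R$42,600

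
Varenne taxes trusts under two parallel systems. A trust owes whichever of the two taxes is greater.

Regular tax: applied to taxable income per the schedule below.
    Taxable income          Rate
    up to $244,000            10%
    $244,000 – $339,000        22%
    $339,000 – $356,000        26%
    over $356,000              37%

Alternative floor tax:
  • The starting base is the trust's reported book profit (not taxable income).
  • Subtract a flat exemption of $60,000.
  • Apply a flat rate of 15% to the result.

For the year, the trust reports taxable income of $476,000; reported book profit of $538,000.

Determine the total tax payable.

$94,120

Regular tax:
  $244,000 × 10% = $24,400
  $95,000 × 22% = $20,900
  $17,000 × 26% = $4,420
  $120,000 × 37% = $44,400
  → $94,120

Alternative floor tax:
  Base (reported book profit): $538,000
  Less exemption $60,000 → base $478,000
  $478,000 × 15% = $71,700

$94,120 > $71,700, so the regular tax governs.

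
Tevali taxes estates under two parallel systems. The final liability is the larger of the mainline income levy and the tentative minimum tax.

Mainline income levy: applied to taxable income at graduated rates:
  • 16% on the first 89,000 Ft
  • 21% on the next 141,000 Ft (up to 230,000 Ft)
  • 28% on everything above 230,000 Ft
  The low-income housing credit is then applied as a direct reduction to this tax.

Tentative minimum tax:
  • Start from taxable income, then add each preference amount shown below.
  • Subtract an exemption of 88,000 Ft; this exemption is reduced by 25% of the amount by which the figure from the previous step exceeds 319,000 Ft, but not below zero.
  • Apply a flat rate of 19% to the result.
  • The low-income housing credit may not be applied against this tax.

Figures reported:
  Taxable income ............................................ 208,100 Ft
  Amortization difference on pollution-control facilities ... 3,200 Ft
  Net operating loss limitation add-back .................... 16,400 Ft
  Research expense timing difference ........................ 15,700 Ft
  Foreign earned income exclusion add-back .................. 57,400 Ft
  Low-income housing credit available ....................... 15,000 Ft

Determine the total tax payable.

Tentative minimum tax:
  Adjusted income: 208,100 Ft + 3,200 Ft + 16,400 Ft + 15,700 Ft + 57,400 Ft = 300,800 Ft
  Exemption: 300,800 Ft ≤ 319,000 Ft, so full 88,000 Ft applies
  Base: 300,800 Ft − 88,000 Ft = 212,800 Ft
  212,800 Ft × 19% = 40,432 Ft

Mainline income levy:
  89,000 Ft × 16% = 14,240 Ft
  119,100 Ft × 21% = 25,011 Ft
  → 39,251 Ft
  Less low-income housing credit 15,000 Ft → 24,251 Ft

40,432 Ft > 24,251 Ft, so the tentative minimum tax is the binding amount.

40,432 Ft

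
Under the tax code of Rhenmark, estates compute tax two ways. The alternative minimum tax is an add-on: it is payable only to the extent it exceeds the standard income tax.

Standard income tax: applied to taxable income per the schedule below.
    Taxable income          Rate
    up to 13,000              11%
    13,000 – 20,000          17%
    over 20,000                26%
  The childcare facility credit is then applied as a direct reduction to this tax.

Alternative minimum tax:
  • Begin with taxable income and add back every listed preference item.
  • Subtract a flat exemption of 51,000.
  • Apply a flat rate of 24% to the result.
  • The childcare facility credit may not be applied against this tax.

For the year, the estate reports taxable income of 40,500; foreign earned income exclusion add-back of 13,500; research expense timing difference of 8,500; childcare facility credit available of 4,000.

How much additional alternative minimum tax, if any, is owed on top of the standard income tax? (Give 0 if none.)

0

Alternative minimum tax:
  Adjusted income: 40,500 + 13,500 + 8,500 = 62,500
  Less exemption 51,000 → base 11,500
  11,500 × 24% = 2,760

Standard income tax:
  13,000 × 11% = 1,430
  7,000 × 17% = 1,190
  20,500 × 26% = 5,330
  → 7,950
  Less childcare facility credit 4,000 → 3,950

2,760 ≤ 3,950, so no add-on is due.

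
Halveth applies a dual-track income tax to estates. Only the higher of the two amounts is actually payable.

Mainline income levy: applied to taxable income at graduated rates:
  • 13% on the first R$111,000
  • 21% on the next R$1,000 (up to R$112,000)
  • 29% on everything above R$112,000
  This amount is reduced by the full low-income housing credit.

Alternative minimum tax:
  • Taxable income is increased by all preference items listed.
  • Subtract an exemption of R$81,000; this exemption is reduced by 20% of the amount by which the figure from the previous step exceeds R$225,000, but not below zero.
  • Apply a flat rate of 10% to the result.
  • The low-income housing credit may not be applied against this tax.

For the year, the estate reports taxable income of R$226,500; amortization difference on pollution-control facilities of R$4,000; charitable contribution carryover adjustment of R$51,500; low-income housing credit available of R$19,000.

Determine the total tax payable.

Mainline income levy:
  R$111,000 × 13% = R$14,430
  R$1,000 × 21% = R$210
  R$114,500 × 29% = R$33,205
  → R$47,845
  Less low-income housing credit R$19,000 → R$28,845

Alternative minimum tax:
  Adjusted income: R$226,500 + R$4,000 + R$51,500 = R$282,000
  Exemption: R$81,000 − 20% × (R$282,000 − R$225,000) = R$81,000 − R$11,400 = R$69,600
  Base: R$282,000 − R$69,600 = R$212,400
  R$212,400 × 10% = R$21,240

R$28,845 > R$21,240, so the mainline income levy governs.

R$28,845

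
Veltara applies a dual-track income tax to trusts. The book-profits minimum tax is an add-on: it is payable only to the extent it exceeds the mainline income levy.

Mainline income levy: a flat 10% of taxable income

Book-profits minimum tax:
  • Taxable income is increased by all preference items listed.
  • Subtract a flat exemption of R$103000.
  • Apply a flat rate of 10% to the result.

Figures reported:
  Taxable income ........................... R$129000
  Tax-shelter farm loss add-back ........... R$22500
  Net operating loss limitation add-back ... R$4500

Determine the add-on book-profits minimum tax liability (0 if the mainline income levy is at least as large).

Book-profits minimum tax:
  Adjusted income: R$129000 + R$22500 + R$4500 = R$156000
  Less exemption R$103000 → base R$53000
  R$53000 × 10% = R$5300

Mainline income levy:
  R$129000 × 10% = R$12900

R$5300 ≤ R$12900, so no add-on is due.

R$0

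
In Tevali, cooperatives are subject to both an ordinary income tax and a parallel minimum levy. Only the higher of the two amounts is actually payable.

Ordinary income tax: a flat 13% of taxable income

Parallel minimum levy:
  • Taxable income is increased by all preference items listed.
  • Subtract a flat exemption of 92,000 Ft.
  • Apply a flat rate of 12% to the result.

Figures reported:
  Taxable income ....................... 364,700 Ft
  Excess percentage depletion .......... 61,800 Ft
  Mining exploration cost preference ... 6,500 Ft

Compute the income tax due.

Parallel minimum levy:
  Adjusted income: 364,700 Ft + 61,800 Ft + 6,500 Ft = 433,000 Ft
  Less exemption 92,000 Ft → base 341,000 Ft
  341,000 Ft × 12% = 40,920 Ft

Ordinary income tax:
  364,700 Ft × 13% = 47,411 Ft

47,411 Ft > 40,920 Ft, so the ordinary income tax governs.

47,411 Ft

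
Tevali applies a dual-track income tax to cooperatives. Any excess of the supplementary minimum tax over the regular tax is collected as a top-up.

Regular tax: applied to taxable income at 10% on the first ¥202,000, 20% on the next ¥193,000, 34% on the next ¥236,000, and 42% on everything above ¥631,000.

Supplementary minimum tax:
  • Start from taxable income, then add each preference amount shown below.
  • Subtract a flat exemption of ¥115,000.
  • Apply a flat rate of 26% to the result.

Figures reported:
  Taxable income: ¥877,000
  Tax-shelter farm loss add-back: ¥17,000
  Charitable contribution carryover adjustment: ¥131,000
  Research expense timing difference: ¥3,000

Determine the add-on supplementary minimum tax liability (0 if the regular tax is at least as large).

Supplementary minimum tax:
  Adjusted income: ¥877,000 + ¥17,000 + ¥131,000 + ¥3,000 = ¥1,028,000
  Less exemption ¥115,000 → base ¥913,000
  ¥913,000 × 26% = ¥237,380

Regular tax:
  ¥202,000 × 10% = ¥20,200
  ¥193,000 × 20% = ¥38,600
  ¥236,000 × 34% = ¥80,240
  ¥246,000 × 42% = ¥103,320
  → ¥242,360

¥237,380 ≤ ¥242,360, so no add-on is due.

¥0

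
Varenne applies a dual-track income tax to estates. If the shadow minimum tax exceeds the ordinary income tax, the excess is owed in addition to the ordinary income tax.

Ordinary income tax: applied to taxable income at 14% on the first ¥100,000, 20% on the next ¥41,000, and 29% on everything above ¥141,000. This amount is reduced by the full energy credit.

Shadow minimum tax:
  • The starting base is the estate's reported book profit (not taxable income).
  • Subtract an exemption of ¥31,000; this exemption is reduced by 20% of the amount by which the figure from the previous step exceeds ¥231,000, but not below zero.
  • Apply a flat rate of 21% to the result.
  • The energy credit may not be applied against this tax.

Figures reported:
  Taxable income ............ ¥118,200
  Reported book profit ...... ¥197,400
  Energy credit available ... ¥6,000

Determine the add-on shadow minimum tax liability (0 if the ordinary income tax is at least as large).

Ordinary income tax:
  ¥100,000 × 14% = ¥14,000
  ¥18,200 × 20% = ¥3,640
  → ¥17,640
  Less energy credit ¥6,000 → ¥11,640

Shadow minimum tax:
  Base (reported book profit): ¥197,400
  Exemption: ¥197,400 ≤ ¥231,000, so full ¥31,000 applies
  Base: ¥197,400 − ¥31,000 = ¥166,400
  ¥166,400 × 21% = ¥34,944

Excess of shadow minimum tax over ordinary income tax: ¥34,944 − ¥11,640 = ¥23,304.

¥23,304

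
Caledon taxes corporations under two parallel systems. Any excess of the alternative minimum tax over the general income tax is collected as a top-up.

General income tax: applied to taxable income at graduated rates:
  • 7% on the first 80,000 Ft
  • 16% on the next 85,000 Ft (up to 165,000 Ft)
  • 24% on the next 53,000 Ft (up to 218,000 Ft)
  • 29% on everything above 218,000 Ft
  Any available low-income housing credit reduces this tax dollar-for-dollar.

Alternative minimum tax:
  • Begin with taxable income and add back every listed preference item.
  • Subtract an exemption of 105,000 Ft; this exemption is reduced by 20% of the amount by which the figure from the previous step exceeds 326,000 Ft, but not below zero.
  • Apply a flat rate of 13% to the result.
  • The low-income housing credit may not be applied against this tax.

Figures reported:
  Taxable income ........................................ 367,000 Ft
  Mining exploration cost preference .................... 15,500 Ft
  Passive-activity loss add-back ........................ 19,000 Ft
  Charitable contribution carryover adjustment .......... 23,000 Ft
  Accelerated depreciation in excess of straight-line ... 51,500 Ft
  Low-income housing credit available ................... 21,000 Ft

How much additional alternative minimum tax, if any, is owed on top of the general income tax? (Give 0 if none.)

General income tax:
  80,000 Ft × 7% = 5,600 Ft
  85,000 Ft × 16% = 13,600 Ft
  53,000 Ft × 24% = 12,720 Ft
  149,000 Ft × 29% = 43,210 Ft
  → 75,130 Ft
  Less low-income housing credit 21,000 Ft → 54,130 Ft

Alternative minimum tax:
  Adjusted income: 367,000 Ft + 15,500 Ft + 19,000 Ft + 23,000 Ft + 51,500 Ft = 476,000 Ft
  Exemption: 105,000 Ft − 20% × (476,000 Ft − 326,000 Ft) = 105,000 Ft − 30,000 Ft = 75,000 Ft
  Base: 476,000 Ft − 75,000 Ft = 401,000 Ft
  401,000 Ft × 13% = 52,130 Ft

52,130 Ft ≤ 54,130 Ft, so no add-on is due.

0 Ft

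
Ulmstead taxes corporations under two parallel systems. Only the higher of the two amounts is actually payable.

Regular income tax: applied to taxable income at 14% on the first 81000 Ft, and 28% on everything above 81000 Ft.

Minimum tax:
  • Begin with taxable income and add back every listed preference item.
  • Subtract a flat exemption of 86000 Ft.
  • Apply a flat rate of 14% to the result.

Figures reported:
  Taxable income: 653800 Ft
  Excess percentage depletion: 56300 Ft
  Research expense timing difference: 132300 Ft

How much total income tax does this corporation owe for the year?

Minimum tax:
  Adjusted income: 653800 Ft + 56300 Ft + 132300 Ft = 842400 Ft
  Less exemption 86000 Ft → base 756400 Ft
  756400 Ft × 14% = 105896 Ft

Regular income tax:
  81000 Ft × 14% = 11340 Ft
  572800 Ft × 28% = 160384 Ft
  → 171724 Ft

171724 Ft > 105896 Ft, so the regular income tax governs.

171724 Ft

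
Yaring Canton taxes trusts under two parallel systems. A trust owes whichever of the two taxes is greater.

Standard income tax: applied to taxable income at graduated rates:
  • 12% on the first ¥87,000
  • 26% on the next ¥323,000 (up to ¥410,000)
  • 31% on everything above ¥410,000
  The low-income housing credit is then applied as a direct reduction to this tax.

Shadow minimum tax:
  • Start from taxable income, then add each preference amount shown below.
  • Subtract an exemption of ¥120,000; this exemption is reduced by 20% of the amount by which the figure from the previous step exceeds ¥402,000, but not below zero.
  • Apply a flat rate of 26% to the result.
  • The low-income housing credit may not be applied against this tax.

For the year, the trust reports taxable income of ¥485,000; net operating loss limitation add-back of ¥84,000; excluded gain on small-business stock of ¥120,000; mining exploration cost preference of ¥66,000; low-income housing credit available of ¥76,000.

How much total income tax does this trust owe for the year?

Standard income tax:
  ¥87,000 × 12% = ¥10,440
  ¥323,000 × 26% = ¥83,980
  ¥75,000 × 31% = ¥23,250
  → ¥117,670
  Less low-income housing credit ¥76,000 → ¥41,670

Shadow minimum tax:
  Adjusted income: ¥485,000 + ¥84,000 + ¥120,000 + ¥66,000 = ¥755,000
  Exemption: ¥120,000 − 20% × (¥755,000 − ¥402,000) = ¥120,000 − ¥70,600 = ¥49,400
  Base: ¥755,000 − ¥49,400 = ¥705,600
  ¥705,600 × 26% = ¥183,456

¥183,456 > ¥41,670, so the shadow minimum tax is the binding amount.

¥183,456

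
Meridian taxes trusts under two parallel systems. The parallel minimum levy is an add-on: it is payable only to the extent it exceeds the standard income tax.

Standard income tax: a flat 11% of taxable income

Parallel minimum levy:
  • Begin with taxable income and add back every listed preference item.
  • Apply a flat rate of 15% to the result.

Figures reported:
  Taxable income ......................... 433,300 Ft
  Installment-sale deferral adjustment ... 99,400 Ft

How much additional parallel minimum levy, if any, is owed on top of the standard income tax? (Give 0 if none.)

32,242 Ft

Standard income tax:
  433,300 Ft × 11% = 47,663 Ft

Parallel minimum levy:
  Adjusted income: 433,300 Ft + 99,400 Ft = 532,700 Ft
  532,700 Ft × 15% = 79,905 Ft

Excess of parallel minimum levy over standard income tax: 79,905 Ft − 47,663 Ft = 32,242 Ft.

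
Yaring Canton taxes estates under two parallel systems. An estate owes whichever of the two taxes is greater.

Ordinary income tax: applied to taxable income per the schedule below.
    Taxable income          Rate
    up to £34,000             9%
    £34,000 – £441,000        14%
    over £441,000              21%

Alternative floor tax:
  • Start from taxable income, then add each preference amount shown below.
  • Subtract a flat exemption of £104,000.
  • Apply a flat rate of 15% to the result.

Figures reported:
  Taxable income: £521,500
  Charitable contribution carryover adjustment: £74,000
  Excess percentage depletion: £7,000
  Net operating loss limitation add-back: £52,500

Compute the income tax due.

£82,650

Alternative floor tax:
  Adjusted income: £521,500 + £74,000 + £7,000 + £52,500 = £655,000
  Less exemption £104,000 → base £551,000
  £551,000 × 15% = £82,650

Ordinary income tax:
  £34,000 × 9% = £3,060
  £407,000 × 14% = £56,980
  £80,500 × 21% = £16,905
  → £76,945

£82,650 > £76,945, so the alternative floor tax is the binding amount.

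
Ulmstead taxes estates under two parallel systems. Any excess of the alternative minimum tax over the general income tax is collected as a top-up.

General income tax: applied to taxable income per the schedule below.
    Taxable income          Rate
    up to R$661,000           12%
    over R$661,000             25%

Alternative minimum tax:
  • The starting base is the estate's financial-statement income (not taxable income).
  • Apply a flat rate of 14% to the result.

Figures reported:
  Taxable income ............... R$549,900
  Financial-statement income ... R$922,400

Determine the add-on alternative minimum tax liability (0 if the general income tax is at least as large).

R$63,148

General income tax:
  R$549,900 × 12% = R$65,988

Alternative minimum tax:
  Base (financial-statement income): R$922,400
  R$922,400 × 14% = R$129,136

Excess of alternative minimum tax over general income tax: R$129,136 − R$65,988 = R$63,148.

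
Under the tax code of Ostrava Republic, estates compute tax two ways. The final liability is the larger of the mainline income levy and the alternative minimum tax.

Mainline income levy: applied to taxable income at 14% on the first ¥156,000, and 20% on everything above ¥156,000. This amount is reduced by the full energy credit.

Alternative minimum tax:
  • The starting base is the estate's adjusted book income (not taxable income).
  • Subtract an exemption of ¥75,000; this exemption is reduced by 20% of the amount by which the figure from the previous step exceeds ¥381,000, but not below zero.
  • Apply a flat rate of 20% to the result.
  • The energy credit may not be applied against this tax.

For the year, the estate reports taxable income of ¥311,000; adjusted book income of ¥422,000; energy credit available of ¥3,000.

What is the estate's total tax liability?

Alternative minimum tax:
  Base (adjusted book income): ¥422,000
  Exemption: ¥75,000 − 20% × (¥422,000 − ¥381,000) = ¥75,000 − ¥8,200 = ¥66,800
  Base: ¥422,000 − ¥66,800 = ¥355,200
  ¥355,200 × 20% = ¥71,040

Mainline income levy:
  ¥156,000 × 14% = ¥21,840
  ¥155,000 × 20% = ¥31,000
  → ¥52,840
  Less energy credit ¥3,000 → ¥49,840

¥71,040 > ¥49,840, so the alternative minimum tax is the binding amount.

¥71,040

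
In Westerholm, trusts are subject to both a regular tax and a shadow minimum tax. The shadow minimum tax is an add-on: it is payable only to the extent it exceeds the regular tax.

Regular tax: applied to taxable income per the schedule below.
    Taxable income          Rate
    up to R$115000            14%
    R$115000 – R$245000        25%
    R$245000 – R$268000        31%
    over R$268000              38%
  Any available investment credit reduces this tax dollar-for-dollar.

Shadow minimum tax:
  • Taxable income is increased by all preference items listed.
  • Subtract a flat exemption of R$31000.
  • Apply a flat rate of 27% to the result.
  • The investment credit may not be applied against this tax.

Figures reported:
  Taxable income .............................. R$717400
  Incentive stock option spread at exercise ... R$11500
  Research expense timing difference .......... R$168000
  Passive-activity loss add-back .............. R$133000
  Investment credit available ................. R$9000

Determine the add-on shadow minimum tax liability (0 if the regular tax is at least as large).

Shadow minimum tax:
  Adjusted income: R$717400 + R$11500 + R$168000 + R$133000 = R$1029900
  Less exemption R$31000 → base R$998900
  R$998900 × 27% = R$269703

Regular tax:
  R$115000 × 14% = R$16100
  R$130000 × 25% = R$32500
  R$23000 × 31% = R$7130
  R$449400 × 38% = R$170772
  → R$226502
  Less investment credit R$9000 → R$217502

Excess of shadow minimum tax over regular tax: R$269703 − R$217502 = R$52201.

R$52201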